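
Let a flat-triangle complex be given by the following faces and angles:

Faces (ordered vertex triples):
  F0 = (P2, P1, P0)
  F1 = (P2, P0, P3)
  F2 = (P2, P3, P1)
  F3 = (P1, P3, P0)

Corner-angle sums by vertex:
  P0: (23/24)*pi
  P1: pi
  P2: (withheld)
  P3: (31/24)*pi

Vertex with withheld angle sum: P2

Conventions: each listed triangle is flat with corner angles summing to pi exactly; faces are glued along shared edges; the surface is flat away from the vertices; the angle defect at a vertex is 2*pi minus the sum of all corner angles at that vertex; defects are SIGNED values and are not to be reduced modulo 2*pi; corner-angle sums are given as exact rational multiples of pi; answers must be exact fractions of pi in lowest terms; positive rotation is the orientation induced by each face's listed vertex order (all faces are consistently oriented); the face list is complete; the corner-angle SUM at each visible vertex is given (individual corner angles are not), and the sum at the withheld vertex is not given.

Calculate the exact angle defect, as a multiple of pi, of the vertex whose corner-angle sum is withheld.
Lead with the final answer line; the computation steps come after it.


Answer: defect(P2) = (5/4)*pi

V = 4, E = 6, F = 4; chi = V - E + F = 2
Gauss-Bonnet: total defect = 2*pi*chi = 4*pi; visible defects sum to (11/4)*pi


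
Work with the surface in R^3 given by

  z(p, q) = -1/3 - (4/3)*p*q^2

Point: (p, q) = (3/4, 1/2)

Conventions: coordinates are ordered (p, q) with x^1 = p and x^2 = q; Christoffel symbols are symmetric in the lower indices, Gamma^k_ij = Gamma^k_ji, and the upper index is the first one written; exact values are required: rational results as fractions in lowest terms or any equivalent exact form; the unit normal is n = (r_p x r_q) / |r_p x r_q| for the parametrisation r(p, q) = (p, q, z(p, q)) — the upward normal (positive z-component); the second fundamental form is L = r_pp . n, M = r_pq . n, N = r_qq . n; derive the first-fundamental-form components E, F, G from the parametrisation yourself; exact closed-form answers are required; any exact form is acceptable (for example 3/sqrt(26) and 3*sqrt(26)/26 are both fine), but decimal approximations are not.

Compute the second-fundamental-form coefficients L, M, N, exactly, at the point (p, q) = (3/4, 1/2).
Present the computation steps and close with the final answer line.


z_p = -1/3, z_q = -1, z_pp = 0, z_pq = -4/3, z_qq = -2
E = 10/9, F = 1/3, G = 2; answer radicand W^2 = 19/9
unnormalised second-form numerators: l = 0, m = -4/3, n = -2; L = l/sqrt(19/9), and similarly M = m/sqrt(W^2), N = n/sqrt(W^2)

Answer: L = 0, M = -4*sqrt(19)/19, N = -6*sqrt(19)/19


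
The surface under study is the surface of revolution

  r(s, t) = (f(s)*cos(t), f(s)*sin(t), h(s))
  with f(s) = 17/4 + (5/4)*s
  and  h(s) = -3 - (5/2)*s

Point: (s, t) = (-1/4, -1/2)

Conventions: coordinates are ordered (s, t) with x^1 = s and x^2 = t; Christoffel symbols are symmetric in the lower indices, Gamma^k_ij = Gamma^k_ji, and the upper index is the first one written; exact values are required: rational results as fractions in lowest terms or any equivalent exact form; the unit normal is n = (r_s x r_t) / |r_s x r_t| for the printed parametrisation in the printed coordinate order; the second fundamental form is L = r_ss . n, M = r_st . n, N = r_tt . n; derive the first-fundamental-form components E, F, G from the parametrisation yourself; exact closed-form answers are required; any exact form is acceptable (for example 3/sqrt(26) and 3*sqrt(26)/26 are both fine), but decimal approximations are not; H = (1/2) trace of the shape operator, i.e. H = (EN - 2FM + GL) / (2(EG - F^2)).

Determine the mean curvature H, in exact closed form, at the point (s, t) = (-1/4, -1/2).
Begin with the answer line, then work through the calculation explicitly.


Answer: H = -16*sqrt(5)/315

f = 63/16, f' = 5/4, f'' = 0, h' = -5/2, h'' = 0
E = 125/16, F = 0, G = 3969/256; answer radicand W^2 = 125/16
unnormalised second-form numerators: l = 0, m = 0, n = -315/32; L = l/sqrt(125/16), and similarly M = m/sqrt(W^2), N = n/sqrt(W^2)
H = (E*n - 2*F*m + G*l) / (2*(EG - F^2)*sqrt(W^2)); E*n - 2*F*m + G*l = -39375/512, EG - F^2 = 496125/4096, so H = (-20/63)/sqrt(125/16)


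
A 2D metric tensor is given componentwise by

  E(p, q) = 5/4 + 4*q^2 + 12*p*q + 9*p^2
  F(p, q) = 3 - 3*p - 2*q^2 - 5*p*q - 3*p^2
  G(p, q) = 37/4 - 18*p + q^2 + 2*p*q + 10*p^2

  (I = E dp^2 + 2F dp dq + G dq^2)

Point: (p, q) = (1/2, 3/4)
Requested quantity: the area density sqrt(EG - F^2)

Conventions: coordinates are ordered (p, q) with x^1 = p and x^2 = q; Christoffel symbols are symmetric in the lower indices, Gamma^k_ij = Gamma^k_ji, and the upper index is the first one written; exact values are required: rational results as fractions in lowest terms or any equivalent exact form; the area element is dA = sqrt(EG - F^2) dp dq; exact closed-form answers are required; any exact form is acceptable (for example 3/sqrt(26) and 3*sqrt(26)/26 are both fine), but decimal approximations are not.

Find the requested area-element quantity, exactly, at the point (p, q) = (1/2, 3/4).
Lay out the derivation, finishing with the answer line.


E = 41/4, F = -9/4, G = 65/16; EG - F^2 = 2341/64

Answer: sqrt(EG - F^2) = sqrt(2341)/8


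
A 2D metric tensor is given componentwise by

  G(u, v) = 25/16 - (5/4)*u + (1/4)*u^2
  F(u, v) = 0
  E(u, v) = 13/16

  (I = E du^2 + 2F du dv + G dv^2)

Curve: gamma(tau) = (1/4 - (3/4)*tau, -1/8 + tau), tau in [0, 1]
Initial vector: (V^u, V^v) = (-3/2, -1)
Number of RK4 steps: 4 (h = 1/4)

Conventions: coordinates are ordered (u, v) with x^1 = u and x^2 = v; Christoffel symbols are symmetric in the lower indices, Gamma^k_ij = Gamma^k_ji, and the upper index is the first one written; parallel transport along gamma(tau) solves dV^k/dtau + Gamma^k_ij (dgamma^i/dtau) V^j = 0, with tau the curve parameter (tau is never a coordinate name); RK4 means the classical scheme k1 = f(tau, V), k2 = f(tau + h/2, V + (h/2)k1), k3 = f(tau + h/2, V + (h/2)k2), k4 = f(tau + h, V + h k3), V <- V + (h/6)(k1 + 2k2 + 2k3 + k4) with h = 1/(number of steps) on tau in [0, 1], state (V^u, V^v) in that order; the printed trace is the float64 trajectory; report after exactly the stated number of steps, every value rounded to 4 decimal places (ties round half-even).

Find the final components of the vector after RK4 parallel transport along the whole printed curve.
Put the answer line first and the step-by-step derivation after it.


Answer: V^u = -0.6177, V^v = -1.1123

gamma'(tau) = (-3/4, 1); f(tau, V)^k = -Gamma^k_ij(gamma(tau)) gamma'^i(tau) V^j; h = 1/4; intermediate values shown to 6 dp
curve data and Christoffel symbols at the stage parameters:
  tau = 0.000000: gamma = (0.250000, -0.125000), gamma' = (-0.750000, 1.000000); Gamma_uuu = 0.000000, Gamma_uuv = 0.000000, Gamma_uvv = 0.692308, Gamma_vuu = 0.000000, Gamma_vuv = -0.444444, Gamma_vvv = 0.000000
  tau = 0.125000: gamma = (0.156250, 0.000000), gamma' = (-0.750000, 1.000000); Gamma_uuu = 0.000000, Gamma_uuv = 0.000000, Gamma_uvv = 0.721154, Gamma_vuu = 0.000000, Gamma_vuv = -0.426667, Gamma_vvv = 0.000000
  tau = 0.250000: gamma = (0.062500, 0.125000), gamma' = (-0.750000, 1.000000); Gamma_uuu = 0.000000, Gamma_uuv = 0.000000, Gamma_uvv = 0.750000, Gamma_vuu = 0.000000, Gamma_vuv = -0.410256, Gamma_vvv = 0.000000
  tau = 0.375000: gamma = (-0.031250, 0.250000), gamma' = (-0.750000, 1.000000); Gamma_uuu = 0.000000, Gamma_uuv = 0.000000, Gamma_uvv = 0.778846, Gamma_vuu = 0.000000, Gamma_vuv = -0.395062, Gamma_vvv = 0.000000
  tau = 0.500000: gamma = (-0.125000, 0.375000), gamma' = (-0.750000, 1.000000); Gamma_uuu = 0.000000, Gamma_uuv = 0.000000, Gamma_uvv = 0.807692, Gamma_vuu = 0.000000, Gamma_vuv = -0.380952, Gamma_vvv = 0.000000
  tau = 0.625000: gamma = (-0.218750, 0.500000), gamma' = (-0.750000, 1.000000); Gamma_uuu = 0.000000, Gamma_uuv = 0.000000, Gamma_uvv = 0.836538, Gamma_vuu = 0.000000, Gamma_vuv = -0.367816, Gamma_vvv = 0.000000
  tau = 0.750000: gamma = (-0.312500, 0.625000), gamma' = (-0.750000, 1.000000); Gamma_uuu = 0.000000, Gamma_uuv = 0.000000, Gamma_uvv = 0.865385, Gamma_vuu = 0.000000, Gamma_vuv = -0.355556, Gamma_vvv = 0.000000
  tau = 0.875000: gamma = (-0.406250, 0.750000), gamma' = (-0.750000, 1.000000); Gamma_uuu = 0.000000, Gamma_uuv = 0.000000, Gamma_uvv = 0.894231, Gamma_vuu = 0.000000, Gamma_vuv = -0.344086, Gamma_vvv = 0.000000
  tau = 1.000000: gamma = (-0.500000, 0.875000), gamma' = (-0.750000, 1.000000); Gamma_uuu = 0.000000, Gamma_uuv = 0.000000, Gamma_uvv = 0.923077, Gamma_vuu = 0.000000, Gamma_vuv = -0.333333, Gamma_vvv = 0.000000
step 0: V^u = -1.5000, V^v = -1.0000
step 1: k1 = (0.692308, -0.333333), k2 = (0.751202, -0.269744), k3 = (0.745470, -0.269146), k4 = (0.800465, -0.210530); V <- V + (h/6)(k1 + 2k2 + 2k3 + k4): V^u = -1.3131, V^v = -1.0676
step 2: k1 = (0.800676, -0.210216), k2 = (0.851937, -0.155105), k3 = (0.846572, -0.154615), k4 = (0.893487, -0.103531); V <- V + (h/6)(k1 + 2k2 + 2k3 + k4): V^u = -1.1009, V^v = -1.1065
step 3: k1 = (0.893672, -0.103279), k2 = (0.936389, -0.055068), k3 = (0.931347, -0.054766), k4 = (0.969354, -0.009956); V <- V + (h/6)(k1 + 2k2 + 2k3 + k4): V^u = -0.8677, V^v = -1.1203
step 4: k1 = (0.969510, -0.009754), k2 = (1.002917, 0.032575), k3 = (0.998186, 0.032646), k4 = (1.026610, 0.071997); V <- V + (h/6)(k1 + 2k2 + 2k3 + k4): V^u = -0.6177, V^v = -1.1123


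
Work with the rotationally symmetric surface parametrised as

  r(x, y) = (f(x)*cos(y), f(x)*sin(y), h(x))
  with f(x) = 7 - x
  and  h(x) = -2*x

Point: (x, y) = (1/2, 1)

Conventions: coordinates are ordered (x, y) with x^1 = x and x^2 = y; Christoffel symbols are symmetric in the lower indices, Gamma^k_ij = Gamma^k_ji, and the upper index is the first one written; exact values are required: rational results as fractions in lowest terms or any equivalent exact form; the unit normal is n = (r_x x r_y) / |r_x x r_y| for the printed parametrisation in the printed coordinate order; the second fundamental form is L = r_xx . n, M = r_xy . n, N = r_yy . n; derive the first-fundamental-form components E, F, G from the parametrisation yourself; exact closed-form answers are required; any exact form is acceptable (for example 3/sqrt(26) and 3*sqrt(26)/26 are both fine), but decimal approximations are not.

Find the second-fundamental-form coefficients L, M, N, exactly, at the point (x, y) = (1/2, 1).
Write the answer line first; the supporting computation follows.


Answer: L = 0, M = 0, N = -13*sqrt(5)/5

f = 13/2, f' = -1, f'' = 0, h' = -2, h'' = 0
E = 5, F = 0, G = 169/4; answer radicand W^2 = 5
unnormalised second-form numerators: l = 0, m = 0, n = -13; L = l/sqrt(5), and similarly M = m/sqrt(W^2), N = n/sqrt(W^2)


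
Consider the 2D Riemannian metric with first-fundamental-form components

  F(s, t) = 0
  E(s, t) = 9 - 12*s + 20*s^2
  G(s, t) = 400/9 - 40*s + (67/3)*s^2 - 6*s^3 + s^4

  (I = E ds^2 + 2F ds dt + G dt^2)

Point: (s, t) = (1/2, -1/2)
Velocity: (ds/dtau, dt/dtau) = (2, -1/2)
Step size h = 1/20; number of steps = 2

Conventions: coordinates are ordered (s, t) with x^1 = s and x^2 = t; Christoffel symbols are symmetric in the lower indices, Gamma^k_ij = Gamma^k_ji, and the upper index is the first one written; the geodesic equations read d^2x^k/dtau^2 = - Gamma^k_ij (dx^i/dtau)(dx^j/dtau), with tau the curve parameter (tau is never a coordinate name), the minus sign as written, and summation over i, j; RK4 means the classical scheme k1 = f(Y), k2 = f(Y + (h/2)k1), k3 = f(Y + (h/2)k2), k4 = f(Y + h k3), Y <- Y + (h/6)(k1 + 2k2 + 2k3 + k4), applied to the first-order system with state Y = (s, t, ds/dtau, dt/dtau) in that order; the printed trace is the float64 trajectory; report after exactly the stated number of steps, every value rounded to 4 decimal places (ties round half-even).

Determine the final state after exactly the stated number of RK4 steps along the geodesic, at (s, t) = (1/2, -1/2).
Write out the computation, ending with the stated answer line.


f(Y) = (ds/dtau, dt/dtau, -Gamma^s_ij Y'^i Y'^j, -Gamma^t_ij Y'^i Y'^j) with the Gammas evaluated at the stage position; h = 0.050000; intermediate values shown to 6 dp
step 0: s = 0.5000, t = -0.5000, ds/dtau = 2.0000, dt/dtau = -0.5000
step 1:
  k1: at (s, t) = (0.500000, -0.500000), (ds/dtau, dt/dtau) = (2.000000, -0.500000); Gamma_sss = 0.500000, Gamma_sst = 0.000000, Gamma_stt = 1.354167, Gamma_tss = 0.000000, Gamma_tst = -0.369231, Gamma_ttt = 0.000000; k1 = (2.000000, -0.500000, -2.338542, -0.738462)
  k2: at (s, t) = (0.550000, -0.512500), (ds/dtau, dt/dtau) = (1.941536, -0.518462); Gamma_sss = 0.591716, Gamma_sst = 0.000000, Gamma_stt = 1.196026, Gamma_tss = 0.000000, Gamma_tst = -0.357199, Gamma_ttt = 0.000000; k2 = (1.941536, -0.518462, -2.552006, -0.719121)
  k3: at (s, t) = (0.548538, -0.512962), (ds/dtau, dt/dtau) = (1.936200, -0.517978); Gamma_sss = 0.589273, Gamma_sst = 0.000000, Gamma_stt = 1.200562, Gamma_tss = 0.000000, Gamma_tst = -0.357562, Gamma_ttt = 0.000000; k3 = (1.936200, -0.517978, -2.531220, -0.717203)
  k4: at (s, t) = (0.596810, -0.525899), (ds/dtau, dt/dtau) = (1.873439, -0.535860); Gamma_sss = 0.662380, Gamma_sst = 0.000000, Gamma_stt = 1.054655, Gamma_tss = 0.000000, Gamma_tst = -0.345228, Gamma_ttt = 0.000000; k4 = (1.873439, -0.535860, -2.627644, -0.693151)
  Y <- Y + (h/6)(k1 + 2k2 + 2k3 + k4): s = 0.5969, t = -0.5259, ds/dtau = 1.8739, dt/dtau = -0.5359
step 2:
  k1: at (s, t) = (0.596908, -0.525906), (ds/dtau, dt/dtau) = (1.873895, -0.535869); Gamma_sss = 0.662512, Gamma_sst = 0.000000, Gamma_stt = 1.054369, Gamma_tss = 0.000000, Gamma_tst = -0.345203, Gamma_ttt = 0.000000; k1 = (1.873895, -0.535869, -2.629167, -0.693279)
  k2: at (s, t) = (0.643755, -0.539303), (ds/dtau, dt/dtau) = (1.808166, -0.553201); Gamma_sss = 0.718901, Gamma_sst = 0.000000, Gamma_stt = 0.922168, Gamma_tss = 0.000000, Gamma_tst = -0.332534, Gamma_ttt = 0.000000; k2 = (1.808166, -0.553201, -2.632631, -0.665253)
  k3: at (s, t) = (0.642112, -0.539736), (ds/dtau, dt/dtau) = (1.808079, -0.552500); Gamma_sss = 0.717155, Gamma_sst = 0.000000, Gamma_stt = 0.926628, Gamma_tss = 0.000000, Gamma_tst = -0.332990, Gamma_ttt = 0.000000; k3 = (1.808079, -0.552500, -2.627344, -0.665290)
  k4: at (s, t) = (0.687312, -0.553531), (ds/dtau, dt/dtau) = (1.742527, -0.569133); Gamma_sss = 0.759419, Gamma_sst = 0.000000, Gamma_stt = 0.809028, Gamma_tss = 0.000000, Gamma_tst = -0.320137, Gamma_ttt = 0.000000; k4 = (1.742527, -0.569133, -2.567956, -0.634979)
  Y <- Y + (h/6)(k1 + 2k2 + 2k3 + k4): s = 0.6873, t = -0.5535, ds/dtau = 1.7429, dt/dtau = -0.5691

Answer: s = 0.6873, t = -0.5535, ds/dtau = 1.7429, dt/dtau = -0.5691


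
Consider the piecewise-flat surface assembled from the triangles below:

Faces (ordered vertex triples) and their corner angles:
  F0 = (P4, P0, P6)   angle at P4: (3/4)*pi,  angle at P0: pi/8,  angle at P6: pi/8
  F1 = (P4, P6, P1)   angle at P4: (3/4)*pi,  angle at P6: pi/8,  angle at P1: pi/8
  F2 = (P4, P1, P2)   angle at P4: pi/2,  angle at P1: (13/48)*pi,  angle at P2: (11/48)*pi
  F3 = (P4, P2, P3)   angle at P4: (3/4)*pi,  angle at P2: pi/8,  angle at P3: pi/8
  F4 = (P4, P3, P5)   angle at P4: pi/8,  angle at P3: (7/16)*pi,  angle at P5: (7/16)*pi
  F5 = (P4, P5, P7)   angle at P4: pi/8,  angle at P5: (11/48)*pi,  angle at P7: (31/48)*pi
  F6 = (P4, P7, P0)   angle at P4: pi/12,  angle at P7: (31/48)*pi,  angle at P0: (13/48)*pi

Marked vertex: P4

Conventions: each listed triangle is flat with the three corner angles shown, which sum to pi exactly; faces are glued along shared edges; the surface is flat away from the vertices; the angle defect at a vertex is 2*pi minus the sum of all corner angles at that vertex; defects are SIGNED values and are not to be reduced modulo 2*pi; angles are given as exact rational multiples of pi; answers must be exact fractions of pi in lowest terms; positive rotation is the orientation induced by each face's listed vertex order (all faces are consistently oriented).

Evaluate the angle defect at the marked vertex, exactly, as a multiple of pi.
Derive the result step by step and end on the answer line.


Sum of corner angles at P4: (37/12)*pi
defect = 2*pi - (37/12)*pi

Answer: defect(P4) = (-13/12)*pi


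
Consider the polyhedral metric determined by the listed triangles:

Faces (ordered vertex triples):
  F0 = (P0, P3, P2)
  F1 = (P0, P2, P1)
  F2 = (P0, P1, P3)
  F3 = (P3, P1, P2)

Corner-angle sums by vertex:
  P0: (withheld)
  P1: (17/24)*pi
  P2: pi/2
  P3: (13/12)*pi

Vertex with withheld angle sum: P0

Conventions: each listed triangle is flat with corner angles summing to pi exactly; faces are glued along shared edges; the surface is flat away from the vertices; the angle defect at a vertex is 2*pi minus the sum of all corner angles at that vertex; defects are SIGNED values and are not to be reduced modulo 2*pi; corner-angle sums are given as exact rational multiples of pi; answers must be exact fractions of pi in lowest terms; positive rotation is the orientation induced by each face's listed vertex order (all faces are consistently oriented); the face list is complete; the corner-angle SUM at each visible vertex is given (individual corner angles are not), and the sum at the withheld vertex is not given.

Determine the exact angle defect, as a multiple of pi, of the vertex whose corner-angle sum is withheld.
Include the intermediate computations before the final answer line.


V = 4, E = 6, F = 4; chi = V - E + F = 2
Gauss-Bonnet: total defect = 2*pi*chi = 4*pi; visible defects sum to (89/24)*pi

Answer: defect(P0) = (7/24)*pi


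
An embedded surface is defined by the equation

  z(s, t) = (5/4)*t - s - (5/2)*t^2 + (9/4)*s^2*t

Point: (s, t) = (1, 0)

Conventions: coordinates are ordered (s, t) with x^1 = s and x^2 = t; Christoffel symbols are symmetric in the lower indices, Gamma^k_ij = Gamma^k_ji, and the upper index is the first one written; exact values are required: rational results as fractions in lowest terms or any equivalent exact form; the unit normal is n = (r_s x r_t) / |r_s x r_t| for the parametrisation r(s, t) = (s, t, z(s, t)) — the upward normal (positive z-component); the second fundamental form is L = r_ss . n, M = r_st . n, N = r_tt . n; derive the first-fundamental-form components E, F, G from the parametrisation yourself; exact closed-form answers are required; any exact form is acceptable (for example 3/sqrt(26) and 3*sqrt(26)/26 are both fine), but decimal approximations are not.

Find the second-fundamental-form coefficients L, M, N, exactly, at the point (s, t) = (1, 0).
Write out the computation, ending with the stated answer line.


z_s = -1, z_t = 7/2, z_ss = 0, z_st = 9/2, z_tt = -5
E = 2, F = -7/2, G = 53/4; answer radicand W^2 = 57/4
unnormalised second-form numerators: l = 0, m = 9/2, n = -5; L = l/sqrt(57/4), and similarly M = m/sqrt(W^2), N = n/sqrt(W^2)

Answer: L = 0, M = 3*sqrt(57)/19, N = -10*sqrt(57)/57


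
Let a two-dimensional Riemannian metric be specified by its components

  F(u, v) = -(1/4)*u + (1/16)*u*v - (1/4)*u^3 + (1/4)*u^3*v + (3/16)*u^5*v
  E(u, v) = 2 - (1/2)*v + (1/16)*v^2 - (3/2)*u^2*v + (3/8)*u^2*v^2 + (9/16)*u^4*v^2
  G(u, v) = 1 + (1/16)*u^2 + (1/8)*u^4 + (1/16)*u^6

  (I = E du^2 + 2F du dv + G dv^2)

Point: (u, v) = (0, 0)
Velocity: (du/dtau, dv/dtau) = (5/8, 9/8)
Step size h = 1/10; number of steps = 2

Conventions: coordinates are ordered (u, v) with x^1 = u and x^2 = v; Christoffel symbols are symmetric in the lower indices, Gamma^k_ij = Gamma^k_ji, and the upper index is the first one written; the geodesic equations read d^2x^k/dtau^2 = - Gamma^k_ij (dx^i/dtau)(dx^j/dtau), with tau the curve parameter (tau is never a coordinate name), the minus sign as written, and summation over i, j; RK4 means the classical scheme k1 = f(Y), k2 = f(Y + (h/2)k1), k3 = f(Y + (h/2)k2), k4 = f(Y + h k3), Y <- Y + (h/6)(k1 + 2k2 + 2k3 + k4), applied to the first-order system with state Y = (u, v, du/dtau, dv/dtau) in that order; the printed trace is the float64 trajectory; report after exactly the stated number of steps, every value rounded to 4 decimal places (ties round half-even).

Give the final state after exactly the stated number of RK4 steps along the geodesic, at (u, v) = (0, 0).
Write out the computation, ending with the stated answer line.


f(Y) = (du/dtau, dv/dtau, -Gamma^u_ij Y'^i Y'^j, -Gamma^v_ij Y'^i Y'^j) with the Gammas evaluated at the stage position; h = 0.100000; intermediate values shown to 6 dp
step 0: u = 0.0000, v = 0.0000, du/dtau = 0.6250, dv/dtau = 1.1250
step 1:
  k1: at (u, v) = (0.000000, 0.000000), (du/dtau, dv/dtau) = (0.625000, 1.125000); Gamma_uuu = 0.000000, Gamma_uuv = -0.125000, Gamma_uvv = 0.000000, Gamma_vuu = 0.000000, Gamma_vuv = 0.000000, Gamma_vvv = 0.000000; k1 = (0.625000, 1.125000, 0.175781, 0.000000)
  k2: at (u, v) = (0.031250, 0.056250), (du/dtau, dv/dtau) = (0.633789, 1.125000); Gamma_uuu = -0.001318, Gamma_uuv = -0.125350, Gamma_uvv = 0.000000, Gamma_vuu = 0.000010, Gamma_vuv = 0.000994, Gamma_vvv = 0.000000; k2 = (0.633789, 1.125000, 0.179281, -0.001422)
  k3: at (u, v) = (0.031689, 0.056250), (du/dtau, dv/dtau) = (0.633964, 1.124929); Gamma_uuu = -0.001337, Gamma_uuv = -0.125360, Gamma_uvv = 0.000000, Gamma_vuu = 0.000011, Gamma_vuv = 0.001008, Gamma_vvv = 0.000000; k3 = (0.633964, 1.124929, 0.179342, -0.001443)
  k4: at (u, v) = (0.063396, 0.112493), (du/dtau, dv/dtau) = (0.642934, 1.124856); Gamma_uuu = -0.005346, Gamma_uuv = -0.126438, Gamma_uvv = 0.000000, Gamma_vuu = 0.000088, Gamma_vuv = 0.002071, Gamma_vvv = 0.000000; k4 = (0.642934, 1.124856, 0.185092, -0.003032)
  Y <- Y + (h/6)(k1 + 2k2 + 2k3 + k4): u = 0.0634, v = 0.1125, du/dtau = 0.6430, dv/dtau = 1.1249
step 2:
  k1: at (u, v) = (0.063391, 0.112495), (du/dtau, dv/dtau) = (0.642969, 1.124854); Gamma_uuu = -0.005345, Gamma_uuv = -0.126438, Gamma_uvv = 0.000000, Gamma_vuu = 0.000088, Gamma_vuv = 0.002071, Gamma_vvv = 0.000000; k1 = (0.642969, 1.124854, 0.185101, -0.003031)
  k2: at (u, v) = (0.095539, 0.168738), (du/dtau, dv/dtau) = (0.652224, 1.124702); Gamma_uuu = -0.012075, Gamma_uuv = -0.128258, Gamma_uvv = 0.000000, Gamma_vuu = 0.000304, Gamma_vuv = 0.003231, Gamma_vvv = 0.000000; k2 = (0.652224, 1.124702, 0.193306, -0.004870)
  k3: at (u, v) = (0.096002, 0.168730), (du/dtau, dv/dtau) = (0.652634, 1.124610); Gamma_uuu = -0.012133, Gamma_uuv = -0.128291, Gamma_uvv = 0.000000, Gamma_vuu = 0.000307, Gamma_vuv = 0.003248, Gamma_vvv = 0.000000; k3 = (0.652634, 1.124610, 0.193488, -0.004899)
  k4: at (u, v) = (0.128654, 0.224956), (du/dtau, dv/dtau) = (0.662317, 1.124364); Gamma_uuu = -0.021654, Gamma_uuv = -0.130890, Gamma_uvv = 0.000000, Gamma_vuu = 0.000752, Gamma_vuv = 0.004548, Gamma_vvv = 0.000000; k4 = (0.662317, 1.124364, 0.204443, -0.007104)
  Y <- Y + (h/6)(k1 + 2k2 + 2k3 + k4): u = 0.1286, v = 0.2250, du/dtau = 0.6624, dv/dtau = 1.1244

Answer: u = 0.1286, v = 0.2250, du/dtau = 0.6624, dv/dtau = 1.1244


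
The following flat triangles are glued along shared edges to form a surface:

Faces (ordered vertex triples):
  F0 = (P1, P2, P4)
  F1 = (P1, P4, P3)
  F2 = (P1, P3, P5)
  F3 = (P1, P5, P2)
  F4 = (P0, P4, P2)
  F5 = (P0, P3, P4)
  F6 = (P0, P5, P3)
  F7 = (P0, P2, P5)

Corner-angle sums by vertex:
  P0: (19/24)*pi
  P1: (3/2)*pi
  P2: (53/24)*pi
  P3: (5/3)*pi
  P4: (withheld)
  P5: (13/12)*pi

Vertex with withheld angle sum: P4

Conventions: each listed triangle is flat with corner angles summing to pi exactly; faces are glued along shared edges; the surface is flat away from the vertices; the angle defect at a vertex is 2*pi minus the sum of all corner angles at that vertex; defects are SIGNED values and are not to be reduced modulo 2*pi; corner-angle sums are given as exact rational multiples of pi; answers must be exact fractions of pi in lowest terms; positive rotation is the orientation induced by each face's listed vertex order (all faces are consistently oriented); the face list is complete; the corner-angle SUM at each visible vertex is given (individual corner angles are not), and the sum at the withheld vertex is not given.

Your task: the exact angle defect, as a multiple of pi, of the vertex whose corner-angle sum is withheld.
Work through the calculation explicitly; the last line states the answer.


V = 6, E = 12, F = 8; chi = V - E + F = 2
Gauss-Bonnet: total defect = 2*pi*chi = 4*pi; visible defects sum to (11/4)*pi

Answer: defect(P4) = (5/4)*pi


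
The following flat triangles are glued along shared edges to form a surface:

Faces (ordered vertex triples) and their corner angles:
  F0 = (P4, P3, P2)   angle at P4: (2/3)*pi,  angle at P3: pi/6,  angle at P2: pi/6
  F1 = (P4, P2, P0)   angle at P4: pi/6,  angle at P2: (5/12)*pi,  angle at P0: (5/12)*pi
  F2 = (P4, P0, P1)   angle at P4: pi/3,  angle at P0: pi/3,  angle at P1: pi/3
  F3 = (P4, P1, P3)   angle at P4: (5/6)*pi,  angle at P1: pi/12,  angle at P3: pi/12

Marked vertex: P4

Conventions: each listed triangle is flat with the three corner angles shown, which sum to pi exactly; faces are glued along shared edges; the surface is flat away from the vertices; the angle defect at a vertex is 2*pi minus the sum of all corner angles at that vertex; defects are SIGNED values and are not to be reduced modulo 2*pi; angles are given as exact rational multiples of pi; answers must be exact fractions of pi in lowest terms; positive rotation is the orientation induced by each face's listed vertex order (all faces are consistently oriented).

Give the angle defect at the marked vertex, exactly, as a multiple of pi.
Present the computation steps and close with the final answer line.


Sum of corner angles at P4: 2*pi
defect = 2*pi - 2*pi

Answer: defect(P4) = 0


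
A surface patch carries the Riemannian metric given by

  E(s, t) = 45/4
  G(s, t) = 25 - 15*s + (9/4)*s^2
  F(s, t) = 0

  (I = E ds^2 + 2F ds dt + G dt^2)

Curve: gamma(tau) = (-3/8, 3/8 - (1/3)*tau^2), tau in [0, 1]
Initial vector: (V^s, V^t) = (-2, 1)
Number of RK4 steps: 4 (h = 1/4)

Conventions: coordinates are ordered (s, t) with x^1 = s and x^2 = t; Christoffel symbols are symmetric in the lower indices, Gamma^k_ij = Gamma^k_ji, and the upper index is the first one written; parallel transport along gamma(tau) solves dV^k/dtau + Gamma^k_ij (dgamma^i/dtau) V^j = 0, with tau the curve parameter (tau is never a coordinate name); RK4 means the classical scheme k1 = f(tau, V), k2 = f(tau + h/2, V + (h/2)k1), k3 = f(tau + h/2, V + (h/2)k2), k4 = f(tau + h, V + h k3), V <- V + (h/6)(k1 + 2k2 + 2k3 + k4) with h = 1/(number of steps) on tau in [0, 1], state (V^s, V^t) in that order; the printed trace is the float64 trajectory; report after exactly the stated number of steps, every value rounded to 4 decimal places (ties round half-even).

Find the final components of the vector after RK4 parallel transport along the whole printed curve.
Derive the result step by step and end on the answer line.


gamma'(tau) = (0, -(2/3)*tau); f(tau, V)^k = -Gamma^k_ij(gamma(tau)) gamma'^i(tau) V^j; h = 1/4; intermediate values shown to 6 dp
curve data and Christoffel symbols at the stage parameters:
  tau = 0.000000: gamma = (-0.375000, 0.375000), gamma' = (0.000000, 0.000000); Gamma_sss = 0.000000, Gamma_sst = 0.000000, Gamma_stt = 0.741667, Gamma_tss = 0.000000, Gamma_tst = -0.269663, Gamma_ttt = 0.000000
  tau = 0.125000: gamma = (-0.375000, 0.369792), gamma' = (0.000000, -0.083333); Gamma_sss = 0.000000, Gamma_sst = 0.000000, Gamma_stt = 0.741667, Gamma_tss = 0.000000, Gamma_tst = -0.269663, Gamma_ttt = 0.000000
  tau = 0.250000: gamma = (-0.375000, 0.354167), gamma' = (0.000000, -0.166667); Gamma_sss = 0.000000, Gamma_sst = 0.000000, Gamma_stt = 0.741667, Gamma_tss = 0.000000, Gamma_tst = -0.269663, Gamma_ttt = 0.000000
  tau = 0.375000: gamma = (-0.375000, 0.328125), gamma' = (0.000000, -0.250000); Gamma_sss = 0.000000, Gamma_sst = 0.000000, Gamma_stt = 0.741667, Gamma_tss = 0.000000, Gamma_tst = -0.269663, Gamma_ttt = 0.000000
  tau = 0.500000: gamma = (-0.375000, 0.291667), gamma' = (0.000000, -0.333333); Gamma_sss = 0.000000, Gamma_sst = 0.000000, Gamma_stt = 0.741667, Gamma_tss = 0.000000, Gamma_tst = -0.269663, Gamma_ttt = 0.000000
  tau = 0.625000: gamma = (-0.375000, 0.244792), gamma' = (0.000000, -0.416667); Gamma_sss = 0.000000, Gamma_sst = 0.000000, Gamma_stt = 0.741667, Gamma_tss = 0.000000, Gamma_tst = -0.269663, Gamma_ttt = 0.000000
  tau = 0.750000: gamma = (-0.375000, 0.187500), gamma' = (0.000000, -0.500000); Gamma_sss = 0.000000, Gamma_sst = 0.000000, Gamma_stt = 0.741667, Gamma_tss = 0.000000, Gamma_tst = -0.269663, Gamma_ttt = 0.000000
  tau = 0.875000: gamma = (-0.375000, 0.119792), gamma' = (0.000000, -0.583333); Gamma_sss = 0.000000, Gamma_sst = 0.000000, Gamma_stt = 0.741667, Gamma_tss = 0.000000, Gamma_tst = -0.269663, Gamma_ttt = 0.000000
  tau = 1.000000: gamma = (-0.375000, 0.041667), gamma' = (0.000000, -0.666667); Gamma_sss = 0.000000, Gamma_sst = 0.000000, Gamma_stt = 0.741667, Gamma_tss = 0.000000, Gamma_tst = -0.269663, Gamma_ttt = 0.000000
step 0: V^s = -2.0000, V^t = 1.0000
step 1: k1 = (0.000000, 0.000000), k2 = (0.061806, 0.044944), k3 = (0.062153, 0.044770), k4 = (0.124995, 0.089189); V <- V + (h/6)(k1 + 2k2 + 2k3 + k4): V^s = -1.9845, V^t = 1.0112
step 2: k1 = (0.124995, 0.089189), k2 = (0.189559, 0.132731), k3 = (0.190568, 0.132187), k4 = (0.258159, 0.174096); V <- V + (h/6)(k1 + 2k2 + 2k3 + k4): V^s = -1.9368, V^t = 1.0442
step 3: k1 = (0.258159, 0.174096), k2 = (0.329424, 0.213994), k3 = (0.330965, 0.212993), k4 = (0.406985, 0.249988); V <- V + (h/6)(k1 + 2k2 + 2k3 + k4): V^s = -1.8541, V^t = 1.0975
step 4: k1 = (0.406986, 0.249987), k2 = (0.488337, 0.283649), k3 = (0.490157, 0.282050), k4 = (0.577513, 0.311287); V <- V + (h/6)(k1 + 2k2 + 2k3 + k4): V^s = -1.7315, V^t = 1.1680

Answer: V^s = -1.7315, V^t = 1.1680


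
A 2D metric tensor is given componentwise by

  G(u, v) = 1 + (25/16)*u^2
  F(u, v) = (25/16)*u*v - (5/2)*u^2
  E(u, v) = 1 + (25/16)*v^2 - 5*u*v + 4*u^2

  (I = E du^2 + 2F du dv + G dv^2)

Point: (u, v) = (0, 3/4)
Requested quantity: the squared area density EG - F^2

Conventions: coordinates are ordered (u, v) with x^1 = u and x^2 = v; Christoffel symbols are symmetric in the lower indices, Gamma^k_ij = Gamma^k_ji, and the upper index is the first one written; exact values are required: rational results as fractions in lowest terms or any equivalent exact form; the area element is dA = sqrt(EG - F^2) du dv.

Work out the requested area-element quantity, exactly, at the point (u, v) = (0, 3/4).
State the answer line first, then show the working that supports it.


Answer: EG - F^2 = 481/256

E = 481/256, F = 0, G = 1; EG - F^2 = 481/256


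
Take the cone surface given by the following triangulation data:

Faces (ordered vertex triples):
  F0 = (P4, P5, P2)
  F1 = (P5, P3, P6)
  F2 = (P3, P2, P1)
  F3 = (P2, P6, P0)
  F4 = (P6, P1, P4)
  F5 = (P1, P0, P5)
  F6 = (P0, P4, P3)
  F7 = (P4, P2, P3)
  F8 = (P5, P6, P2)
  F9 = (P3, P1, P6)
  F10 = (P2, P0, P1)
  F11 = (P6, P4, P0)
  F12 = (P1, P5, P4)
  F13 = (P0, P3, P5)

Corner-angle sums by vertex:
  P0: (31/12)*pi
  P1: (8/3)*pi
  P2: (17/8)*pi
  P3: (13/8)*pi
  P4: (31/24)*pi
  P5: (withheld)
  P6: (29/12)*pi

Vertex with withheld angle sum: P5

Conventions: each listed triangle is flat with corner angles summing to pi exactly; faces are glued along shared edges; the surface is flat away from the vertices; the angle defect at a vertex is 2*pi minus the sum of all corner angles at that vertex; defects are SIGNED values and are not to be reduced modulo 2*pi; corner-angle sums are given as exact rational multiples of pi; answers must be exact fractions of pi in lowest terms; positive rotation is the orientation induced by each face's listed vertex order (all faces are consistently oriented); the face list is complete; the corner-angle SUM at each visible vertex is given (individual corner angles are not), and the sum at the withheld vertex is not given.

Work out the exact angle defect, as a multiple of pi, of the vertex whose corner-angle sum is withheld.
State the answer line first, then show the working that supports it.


Answer: defect(P5) = (17/24)*pi

V = 7, E = 21, F = 14; chi = V - E + F = 0
Gauss-Bonnet: total defect = 2*pi*chi = 0; visible defects sum to (-17/24)*pi


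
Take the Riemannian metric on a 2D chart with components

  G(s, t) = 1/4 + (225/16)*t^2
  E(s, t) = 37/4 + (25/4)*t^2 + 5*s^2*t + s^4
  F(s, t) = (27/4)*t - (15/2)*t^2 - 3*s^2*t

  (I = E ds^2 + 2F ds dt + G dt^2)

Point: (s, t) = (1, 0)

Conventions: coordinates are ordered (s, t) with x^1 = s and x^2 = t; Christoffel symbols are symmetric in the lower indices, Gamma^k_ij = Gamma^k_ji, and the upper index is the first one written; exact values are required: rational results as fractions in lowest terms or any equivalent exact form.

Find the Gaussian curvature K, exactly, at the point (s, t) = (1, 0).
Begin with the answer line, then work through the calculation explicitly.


Answer: K = -8116/1681

E = 41/4, F = 0, G = 1/4, EG - F^2 = 41/16 at the point
E_s = 4, E_t = 5, F_s = 0, F_t = 15/4, G_s = 0, G_t = 0
E_tt = 25/2, F_st = -6, G_ss = 0
Evaluate Brioschi's two determinant matrices M1, M2 and divide by (EG - F^2)^2.
M1 = [[-E_tt/2 + F_st - G_ss/2, E_s/2, F_s - E_t/2], [F_t - G_s/2, E, F], [G_t/2, F, G]] = [[-49/4, 2, -5/2], [15/4, 41/4, 0], [0, 0, 1/4]]; det M1 = -2129/64
M2 = [[0, E_t/2, G_s/2], [E_t/2, E, F], [G_s/2, F, G]] = [[0, 5/2, 0], [5/2, 41/4, 0], [0, 0, 1/4]]; det M2 = -25/16
det M1 - det M2 = -2029/64; K = -2029/64 / (41/16)^2 = -8116/1681


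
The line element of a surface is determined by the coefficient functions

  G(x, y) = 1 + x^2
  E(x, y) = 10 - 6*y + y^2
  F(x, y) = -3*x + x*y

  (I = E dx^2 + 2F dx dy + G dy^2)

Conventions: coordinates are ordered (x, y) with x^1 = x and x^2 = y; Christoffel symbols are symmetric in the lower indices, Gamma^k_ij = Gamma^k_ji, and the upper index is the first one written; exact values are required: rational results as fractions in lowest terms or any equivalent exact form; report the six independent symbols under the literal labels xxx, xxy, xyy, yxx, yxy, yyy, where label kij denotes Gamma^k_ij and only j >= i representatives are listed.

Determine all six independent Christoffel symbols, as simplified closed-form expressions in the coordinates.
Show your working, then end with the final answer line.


E = 10 - 6*y + y^2; F = -3*x + x*y; G = 1 + x^2
Gamma^k_ij = (1/2) g^{kl} (d_i g_jl + d_j g_il - d_l g_ij), with g^inv = (1/(EG-F^2)) [[G, -F], [-F, E]]
first partials: E_x = 0, E_y = -6 + 2*y, F_x = -3 + y, F_y = x, G_x = 2*x, G_y = 0
D = EG - F^2 = 10 - 6*y + y^2 + x^2
expanded: Gamma^x_xx = (G E_x - 2F F_x + F E_y)/(2D), Gamma^x_xy = (G E_y - F G_x)/(2D), Gamma^x_yy = (2G F_y - G G_x - F G_y)/(2D), Gamma^y_xx = (2E F_x - E E_y - F E_x)/(2D), Gamma^y_xy = (E G_x - F E_y)/(2D), Gamma^y_yy = (E G_y - 2F F_y + F G_x)/(2D); substitute and cancel common factors

Answer: Gamma_xxx = 0, Gamma_xxy = (y - 3)/(x^2 + y^2 - 6*y + 10), Gamma_xyy = 0, Gamma_yxx = 0, Gamma_yxy = x/(x^2 + y^2 - 6*y + 10), Gamma_yyy = 0


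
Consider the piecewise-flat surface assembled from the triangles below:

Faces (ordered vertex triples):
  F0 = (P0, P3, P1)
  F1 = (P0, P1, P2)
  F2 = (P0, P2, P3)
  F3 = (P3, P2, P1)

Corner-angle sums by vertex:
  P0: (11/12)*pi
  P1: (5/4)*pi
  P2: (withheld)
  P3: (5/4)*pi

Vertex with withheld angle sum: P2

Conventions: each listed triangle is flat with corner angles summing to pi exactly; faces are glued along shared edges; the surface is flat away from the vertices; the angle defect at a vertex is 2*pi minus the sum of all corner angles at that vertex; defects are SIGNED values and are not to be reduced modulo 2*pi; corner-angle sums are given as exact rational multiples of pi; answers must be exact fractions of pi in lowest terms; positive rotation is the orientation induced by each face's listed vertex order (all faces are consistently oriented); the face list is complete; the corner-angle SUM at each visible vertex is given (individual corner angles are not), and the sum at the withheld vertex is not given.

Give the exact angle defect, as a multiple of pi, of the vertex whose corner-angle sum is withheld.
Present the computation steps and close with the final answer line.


V = 4, E = 6, F = 4; chi = V - E + F = 2
Gauss-Bonnet: total defect = 2*pi*chi = 4*pi; visible defects sum to (31/12)*pi

Answer: defect(P2) = (17/12)*pi


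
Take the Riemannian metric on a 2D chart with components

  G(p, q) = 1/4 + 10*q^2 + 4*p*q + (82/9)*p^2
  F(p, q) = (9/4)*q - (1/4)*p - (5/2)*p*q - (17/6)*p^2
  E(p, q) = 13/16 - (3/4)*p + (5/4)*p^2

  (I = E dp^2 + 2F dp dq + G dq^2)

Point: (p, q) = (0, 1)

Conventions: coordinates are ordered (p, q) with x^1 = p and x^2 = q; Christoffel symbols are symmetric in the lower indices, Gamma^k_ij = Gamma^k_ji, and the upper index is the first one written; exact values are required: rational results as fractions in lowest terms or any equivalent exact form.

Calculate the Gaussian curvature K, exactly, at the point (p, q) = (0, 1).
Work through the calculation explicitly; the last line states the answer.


E = 13/16, F = 9/4, G = 41/4, EG - F^2 = 209/64 at the point
E_p = -3/4, E_q = 0, F_p = -11/4, F_q = 9/4, G_p = 4, G_q = 20
E_qq = 0, F_pq = -5/2, G_pp = 164/9
Apply the Brioschi formula K = (det M1 - det M2)/(EG - F^2)^2 over the derivative matrices of E, F, G.
M1 = [[-E_qq/2 + F_pq - G_pp/2, E_p/2, F_p - E_q/2], [F_q - G_p/2, E, F], [G_q/2, F, G]] = [[-209/18, -3/8, -11/4], [1/4, 13/16, 9/4], [10, 9/4, 41/4]]; det M1 = -1771/72
M2 = [[0, E_q/2, G_p/2], [E_q/2, E, F], [G_p/2, F, G]] = [[0, 0, 2], [0, 13/16, 9/4], [2, 9/4, 41/4]]; det M2 = -13/4
det M1 - det M2 = -1537/72; K = -1537/72 / (209/64)^2 = -786944/393129

Answer: K = -786944/393129


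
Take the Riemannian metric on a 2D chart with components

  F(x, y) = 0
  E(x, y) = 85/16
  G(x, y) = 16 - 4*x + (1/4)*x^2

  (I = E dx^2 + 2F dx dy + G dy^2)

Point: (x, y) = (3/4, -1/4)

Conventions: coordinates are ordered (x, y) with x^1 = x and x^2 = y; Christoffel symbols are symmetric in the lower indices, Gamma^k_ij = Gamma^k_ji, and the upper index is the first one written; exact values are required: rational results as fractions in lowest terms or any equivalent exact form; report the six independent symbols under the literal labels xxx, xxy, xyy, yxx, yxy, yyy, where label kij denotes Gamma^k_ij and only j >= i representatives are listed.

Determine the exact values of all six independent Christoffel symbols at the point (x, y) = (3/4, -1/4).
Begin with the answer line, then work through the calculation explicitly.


Answer: Gamma_xxx = 0, Gamma_xxy = 0, Gamma_xyy = 29/85, Gamma_yxx = 0, Gamma_yxy = -4/29, Gamma_yyy = 0

E = 85/16, F = 0, G = 841/64 at the point
E_x = 0, E_y = 0, F_x = 0, F_y = 0, G_x = -29/8, G_y = 0
EG - F^2 = 71485/1024;  g^inv = (1024/71485) * [[841/64, 0], [0, 85/16]]
first-kind symbols [ij,l] = (1/2)(d_i g_jl + d_j g_il - d_l g_ij): [xx,x] = E_x/2 = 0, [xx,y] = F_x - E_y/2 = 0, [xy,x] = E_y/2 = 0, [xy,y] = G_x/2 = -29/16, [yy,x] = F_y - G_x/2 = 29/16, [yy,y] = G_y/2 = 0
Gamma^x_ij = (G*[ij,x] - F*[ij,y])/(EG - F^2), Gamma^y_ij = (E*[ij,y] - F*[ij,x])/(EG - F^2)


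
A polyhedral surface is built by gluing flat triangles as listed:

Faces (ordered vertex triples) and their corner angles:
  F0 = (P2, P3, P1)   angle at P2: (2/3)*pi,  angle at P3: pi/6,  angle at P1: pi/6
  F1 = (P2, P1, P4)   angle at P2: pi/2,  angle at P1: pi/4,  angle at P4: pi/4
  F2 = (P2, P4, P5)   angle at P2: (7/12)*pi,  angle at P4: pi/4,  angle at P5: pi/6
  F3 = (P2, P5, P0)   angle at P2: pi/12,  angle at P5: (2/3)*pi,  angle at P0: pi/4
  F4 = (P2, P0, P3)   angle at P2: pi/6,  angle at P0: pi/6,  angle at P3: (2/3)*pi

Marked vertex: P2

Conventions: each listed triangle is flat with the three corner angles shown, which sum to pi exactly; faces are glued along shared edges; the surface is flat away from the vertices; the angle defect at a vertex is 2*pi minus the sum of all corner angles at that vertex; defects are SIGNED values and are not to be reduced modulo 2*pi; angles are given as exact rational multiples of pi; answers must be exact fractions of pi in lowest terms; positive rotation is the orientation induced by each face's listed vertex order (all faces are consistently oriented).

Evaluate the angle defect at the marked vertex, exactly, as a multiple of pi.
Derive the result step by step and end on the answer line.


Sum of corner angles at P2: 2*pi
defect = 2*pi - 2*pi

Answer: defect(P2) = 0
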